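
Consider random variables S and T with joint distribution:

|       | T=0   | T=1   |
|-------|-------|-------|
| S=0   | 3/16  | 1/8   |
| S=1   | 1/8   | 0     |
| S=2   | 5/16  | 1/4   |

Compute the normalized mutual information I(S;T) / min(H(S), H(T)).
Marginal P(S) (row sums):
  P(S=0) = 3/16 + 1/8 = 5/16
  P(S=1) = 1/8 + 0 = 1/8
  P(S=2) = 5/16 + 1/4 = 9/16
Marginal P(T) (column sums):
  P(T=0) = 3/16 + 1/8 + 5/16 = 5/8
  P(T=1) = 1/8 + 0 + 1/4 = 3/8

H(S) = -[(5/16)·log₂(5/16) + (1/8)·log₂(1/8) + (9/16)·log₂(9/16)]
  = 0.5244 + 0.3750 + 0.4669
  = 1.3663 bits
H(T) = -[(5/8)·log₂(5/8) + (3/8)·log₂(3/8)]
  = 0.4238 + 0.5306
  = 0.9544 bits
H(S,T) = -[(3/16)·log₂(3/16) + (1/8)·log₂(1/8) + (1/8)·log₂(1/8) + (5/16)·log₂(5/16) + (1/4)·log₂(1/4)]
  = 0.4528 + 0.3750 + 0.3750 + 0.5244 + 0.5000
  = 2.2272 bits

I(S;T) = H(S) + H(T) - H(S,T)
  = 1.3663 + 0.9544 - 2.2272
  = 0.0935 bits

min(H(S), H(T)) = min(1.3663, 0.9544) = 0.9544 bits
Normalized MI = 0.0935 / 0.9544 = 0.0980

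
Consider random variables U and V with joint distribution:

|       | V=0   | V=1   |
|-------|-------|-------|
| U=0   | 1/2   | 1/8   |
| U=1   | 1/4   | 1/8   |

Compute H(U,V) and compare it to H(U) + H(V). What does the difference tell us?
Marginal P(U) (row sums):
  P(U=0) = 1/2 + 1/8 = 5/8
  P(U=1) = 1/4 + 1/8 = 3/8
Marginal P(V) (column sums):
  P(V=0) = 1/2 + 1/4 = 3/4
  P(V=1) = 1/8 + 1/8 = 1/4

H(U,V) = -[(1/2)·log₂(1/2) + (1/8)·log₂(1/8) + (1/4)·log₂(1/4) + (1/8)·log₂(1/8)]
  = 0.5000 + 0.3750 + 0.5000 + 0.3750
  = 1.7500 bits
H(U) = -[(5/8)·log₂(5/8) + (3/8)·log₂(3/8)]
  = 0.4238 + 0.5306
  = 0.9544 bits
H(V) = -[(3/4)·log₂(3/4) + (1/4)·log₂(1/4)]
  = 0.3113 + 0.5000
  = 0.8113 bits

H(U) + H(V) = 0.9544 + 0.8113 = 1.7657 bits
Difference: H(U) + H(V) - H(U,V) = 1.7657 - 1.7500 = 0.0157 bits = I(U;V)

The difference is the mutual information; it is positive here, so U and V are dependent (knowing one reduces uncertainty about the other by 0.0157 bits).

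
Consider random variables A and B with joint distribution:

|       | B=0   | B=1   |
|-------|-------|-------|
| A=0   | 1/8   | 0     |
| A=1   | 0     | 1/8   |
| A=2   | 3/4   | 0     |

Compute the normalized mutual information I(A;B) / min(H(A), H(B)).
Marginal P(A) (row sums):
  P(A=0) = 1/8 + 0 = 1/8
  P(A=1) = 0 + 1/8 = 1/8
  P(A=2) = 3/4 + 0 = 3/4
Marginal P(B) (column sums):
  P(B=0) = 1/8 + 0 + 3/4 = 7/8
  P(B=1) = 0 + 1/8 + 0 = 1/8

H(A) = -[(1/8)·log₂(1/8) + (1/8)·log₂(1/8) + (3/4)·log₂(3/4)]
  = 0.3750 + 0.3750 + 0.3113
  = 1.0613 bits
H(B) = -[(7/8)·log₂(7/8) + (1/8)·log₂(1/8)]
  = 0.1686 + 0.3750
  = 0.5436 bits
H(A,B) = -[(1/8)·log₂(1/8) + (1/8)·log₂(1/8) + (3/4)·log₂(3/4)]
  = 0.3750 + 0.3750 + 0.3113
  = 1.0613 bits

I(A;B) = H(A) + H(B) - H(A,B)
  = 1.0613 + 0.5436 - 1.0613
  = 0.5436 bits

min(H(A), H(B)) = min(1.0613, 0.5436) = 0.5436 bits
Normalized MI = 0.5436 / 0.5436 = 1.0000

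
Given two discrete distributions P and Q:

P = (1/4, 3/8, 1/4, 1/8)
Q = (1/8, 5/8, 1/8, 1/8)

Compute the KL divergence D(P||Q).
D(P||Q) = Σ P(i) log₂(P(i)/Q(i))
  i=0: (1/4) × log₂((1/4)/(1/8)) = (1/4) × log₂(2) = 0.2500
  i=1: (3/8) × log₂((3/8)/(5/8)) = (3/8) × log₂(3/5) = -0.2764
  i=2: (1/4) × log₂((1/4)/(1/8)) = (1/4) × log₂(2) = 0.2500
  i=3: (1/8) × log₂((1/8)/(1/8)) = (1/8) × log₂(1) = 0.0000
D(P||Q) = 0.2500 - 0.2764 + 0.2500 + 0.0000
  = 0.2236 bits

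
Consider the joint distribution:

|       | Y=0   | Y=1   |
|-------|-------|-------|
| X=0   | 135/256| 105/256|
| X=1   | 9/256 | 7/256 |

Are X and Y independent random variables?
Marginal P(X) (row sums):
  P(X=0) = 135/256 + 105/256 = 15/16
  P(X=1) = 9/256 + 7/256 = 1/16
Marginal P(Y) (column sums):
  P(Y=0) = 135/256 + 9/256 = 9/16
  P(Y=1) = 105/256 + 7/256 = 7/16

X and Y are independent iff P(X=i,Y=j) = P(X=i)·P(Y=j) for every cell.
  P(X=0)·P(Y=0) = 15/16 × 9/16 = 135/256 = P(X=0,Y=0) ✓
  P(X=0)·P(Y=1) = 15/16 × 7/16 = 105/256 = P(X=0,Y=1) ✓
  P(X=1)·P(Y=0) = 1/16 × 9/16 = 9/256 = P(X=1,Y=0) ✓
  P(X=1)·P(Y=1) = 1/16 × 7/16 = 7/256 = P(X=1,Y=1) ✓

Yes, X and Y are independent: every cell factors, so I(X;Y) = 0 bits.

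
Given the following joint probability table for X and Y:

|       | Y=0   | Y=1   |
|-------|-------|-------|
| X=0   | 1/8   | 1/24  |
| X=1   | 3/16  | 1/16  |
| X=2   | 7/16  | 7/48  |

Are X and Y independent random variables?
Marginal P(X) (row sums):
  P(X=0) = 1/8 + 1/24 = 1/6
  P(X=1) = 3/16 + 1/16 = 1/4
  P(X=2) = 7/16 + 7/48 = 7/12
Marginal P(Y) (column sums):
  P(Y=0) = 1/8 + 3/16 + 7/16 = 3/4
  P(Y=1) = 1/24 + 1/16 + 7/48 = 1/4

X and Y are independent iff P(X=i,Y=j) = P(X=i)·P(Y=j) for every cell.
  P(X=0)·P(Y=0) = 1/6 × 3/4 = 1/8 = P(X=0,Y=0) ✓
  P(X=0)·P(Y=1) = 1/6 × 1/4 = 1/24 = P(X=0,Y=1) ✓
  P(X=1)·P(Y=0) = 1/4 × 3/4 = 3/16 = P(X=1,Y=0) ✓
  P(X=1)·P(Y=1) = 1/4 × 1/4 = 1/16 = P(X=1,Y=1) ✓
  P(X=2)·P(Y=0) = 7/12 × 3/4 = 7/16 = P(X=2,Y=0) ✓
  P(X=2)·P(Y=1) = 7/12 × 1/4 = 7/48 = P(X=2,Y=1) ✓

Yes, X and Y are independent: every cell factors, so I(X;Y) = 0 bits.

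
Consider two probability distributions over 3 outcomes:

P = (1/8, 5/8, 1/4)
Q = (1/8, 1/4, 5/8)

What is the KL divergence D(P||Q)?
D(P||Q) = Σ P(i) log₂(P(i)/Q(i))
  i=0: (1/8) × log₂((1/8)/(1/8)) = (1/8) × log₂(1) = 0.0000
  i=1: (5/8) × log₂((5/8)/(1/4)) = (5/8) × log₂(5/2) = 0.8262
  i=2: (1/4) × log₂((1/4)/(5/8)) = (1/4) × log₂(2/5) = -0.3305
D(P||Q) = 0.0000 + 0.8262 - 0.3305
  = 0.4957 bits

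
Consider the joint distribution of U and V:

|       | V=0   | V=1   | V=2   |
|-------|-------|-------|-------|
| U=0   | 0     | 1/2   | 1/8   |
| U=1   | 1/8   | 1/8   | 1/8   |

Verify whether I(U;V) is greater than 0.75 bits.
Marginal P(U) (row sums):
  P(U=0) = 0 + 1/2 + 1/8 = 5/8
  P(U=1) = 1/8 + 1/8 + 1/8 = 3/8
Marginal P(V) (column sums):
  P(V=0) = 0 + 1/8 = 1/8
  P(V=1) = 1/2 + 1/8 = 5/8
  P(V=2) = 1/8 + 1/8 = 1/4

H(U) = -[(5/8)·log₂(5/8) + (3/8)·log₂(3/8)]
  = 0.4238 + 0.5306
  = 0.9544 bits
H(V) = -[(1/8)·log₂(1/8) + (5/8)·log₂(5/8) + (1/4)·log₂(1/4)]
  = 0.3750 + 0.4238 + 0.5000
  = 1.2988 bits
H(U,V) = -[(1/2)·log₂(1/2) + (1/8)·log₂(1/8) + (1/8)·log₂(1/8) + (1/8)·log₂(1/8) + (1/8)·log₂(1/8)]
  = 0.5000 + 0.3750 + 0.3750 + 0.3750 + 0.3750
  = 2.0000 bits

I(U;V) = H(U) + H(V) - H(U,V)
  = 0.9544 + 1.2988 - 2.0000
  = 0.2532 bits

No. I(U;V) = 0.2532 bits, which is ≤ 0.75 bits.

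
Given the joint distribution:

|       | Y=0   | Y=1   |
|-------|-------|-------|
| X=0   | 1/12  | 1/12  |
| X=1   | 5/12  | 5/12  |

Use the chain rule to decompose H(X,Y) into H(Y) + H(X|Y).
By the chain rule: H(X,Y) = H(Y) + H(X|Y)

Marginal P(Y) (column sums):
  P(Y=0) = 1/12 + 5/12 = 1/2
  P(Y=1) = 1/12 + 5/12 = 1/2
H(Y) = -[(1/2)·log₂(1/2) + (1/2)·log₂(1/2)]
  = 0.5000 + 0.5000
  = 1.0000 bits
H(X|Y) = -Σ P(X,Y)·log₂ P(X|Y), where P(X|Y) = P(X,Y) / P(Y)
  (X=0,Y=0): P(X|Y) = (1/12)/(1/2) = 1/6;  -(1/12)·log₂(1/6) = 0.2154
  (X=0,Y=1): P(X|Y) = (1/12)/(1/2) = 1/6;  -(1/12)·log₂(1/6) = 0.2154
  (X=1,Y=0): P(X|Y) = (5/12)/(1/2) = 5/6;  -(5/12)·log₂(5/6) = 0.1096
  (X=1,Y=1): P(X|Y) = (5/12)/(1/2) = 5/6;  -(5/12)·log₂(5/6) = 0.1096
H(X|Y) = 0.2154 + 0.2154 + 0.1096 + 0.1096
  = 0.6500 bits

H(X,Y) = H(Y) + H(X|Y) = 1.0000 + 0.6500 = 1.6500 bits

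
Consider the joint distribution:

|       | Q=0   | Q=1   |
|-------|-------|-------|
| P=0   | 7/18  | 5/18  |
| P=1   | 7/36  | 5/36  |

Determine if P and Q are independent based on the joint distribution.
Marginal P(P) (row sums):
  P(P=0) = 7/18 + 5/18 = 2/3
  P(P=1) = 7/36 + 5/36 = 1/3
Marginal P(Q) (column sums):
  P(Q=0) = 7/18 + 7/36 = 7/12
  P(Q=1) = 5/18 + 5/36 = 5/12

P and Q are independent iff P(P=i,Q=j) = P(P=i)·P(Q=j) for every cell.
  P(P=0)·P(Q=0) = 2/3 × 7/12 = 7/18 = P(P=0,Q=0) ✓
  P(P=0)·P(Q=1) = 2/3 × 5/12 = 5/18 = P(P=0,Q=1) ✓
  P(P=1)·P(Q=0) = 1/3 × 7/12 = 7/36 = P(P=1,Q=0) ✓
  P(P=1)·P(Q=1) = 1/3 × 5/12 = 5/36 = P(P=1,Q=1) ✓

Yes, P and Q are independent: every cell factors, so I(P;Q) = 0 bits.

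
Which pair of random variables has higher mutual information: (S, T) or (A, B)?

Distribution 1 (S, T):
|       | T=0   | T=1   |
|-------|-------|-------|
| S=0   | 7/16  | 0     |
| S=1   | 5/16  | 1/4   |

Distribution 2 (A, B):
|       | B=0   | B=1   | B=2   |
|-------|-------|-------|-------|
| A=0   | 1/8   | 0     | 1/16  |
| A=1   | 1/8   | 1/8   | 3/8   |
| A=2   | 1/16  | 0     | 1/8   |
Distribution 1 (S, T):
Marginal P(S) (row sums):
  P(S=0) = 7/16 + 0 = 7/16
  P(S=1) = 5/16 + 1/4 = 9/16
Marginal P(T) (column sums):
  P(T=0) = 7/16 + 5/16 = 3/4
  P(T=1) = 0 + 1/4 = 1/4

H(S) = -[(7/16)·log₂(7/16) + (9/16)·log₂(9/16)]
  = 0.5218 + 0.4669
  = 0.9887 bits
H(T) = -[(3/4)·log₂(3/4) + (1/4)·log₂(1/4)]
  = 0.3113 + 0.5000
  = 0.8113 bits
H(S,T) = -[(7/16)·log₂(7/16) + (5/16)·log₂(5/16) + (1/4)·log₂(1/4)]
  = 0.5218 + 0.5244 + 0.5000
  = 1.5462 bits

I(S;T) = H(S) + H(T) - H(S,T)
  = 0.9887 + 0.8113 - 1.5462
  = 0.2538 bits

Distribution 2 (A, B):
Marginal P(A) (row sums):
  P(A=0) = 1/8 + 0 + 1/16 = 3/16
  P(A=1) = 1/8 + 1/8 + 3/8 = 5/8
  P(A=2) = 1/16 + 0 + 1/8 = 3/16
Marginal P(B) (column sums):
  P(B=0) = 1/8 + 1/8 + 1/16 = 5/16
  P(B=1) = 0 + 1/8 + 0 = 1/8
  P(B=2) = 1/16 + 3/8 + 1/8 = 9/16

H(A) = -[(3/16)·log₂(3/16) + (5/8)·log₂(5/8) + (3/16)·log₂(3/16)]
  = 0.4528 + 0.4238 + 0.4528
  = 1.3294 bits
H(B) = -[(5/16)·log₂(5/16) + (1/8)·log₂(1/8) + (9/16)·log₂(9/16)]
  = 0.5244 + 0.3750 + 0.4669
  = 1.3663 bits
H(A,B) = -[(1/8)·log₂(1/8) + (1/16)·log₂(1/16) + (1/8)·log₂(1/8) + (1/8)·log₂(1/8) + (3/8)·log₂(3/8) + (1/16)·log₂(1/16) + (1/8)·log₂(1/8)]
  = 0.3750 + 0.2500 + 0.3750 + 0.3750 + 0.5306 + 0.2500 + 0.3750
  = 2.5306 bits

I(A;B) = H(A) + H(B) - H(A,B)
  = 1.3294 + 1.3663 - 2.5306
  = 0.1651 bits

I(S;T) = 0.2538 bits > I(A;B) = 0.1651 bits, so (S, T) has the higher mutual information (stronger dependence).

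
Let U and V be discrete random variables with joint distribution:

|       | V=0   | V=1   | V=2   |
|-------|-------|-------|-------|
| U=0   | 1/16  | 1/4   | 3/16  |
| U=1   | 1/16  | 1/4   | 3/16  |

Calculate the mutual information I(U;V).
Marginal P(U) (row sums):
  P(U=0) = 1/16 + 1/4 + 3/16 = 1/2
  P(U=1) = 1/16 + 1/4 + 3/16 = 1/2
Marginal P(V) (column sums):
  P(V=0) = 1/16 + 1/16 = 1/8
  P(V=1) = 1/4 + 1/4 = 1/2
  P(V=2) = 3/16 + 3/16 = 3/8

H(U) = -[(1/2)·log₂(1/2) + (1/2)·log₂(1/2)]
  = 0.5000 + 0.5000
  = 1.0000 bits
H(V) = -[(1/8)·log₂(1/8) + (1/2)·log₂(1/2) + (3/8)·log₂(3/8)]
  = 0.3750 + 0.5000 + 0.5306
  = 1.4056 bits
H(U,V) = -[(1/16)·log₂(1/16) + (1/4)·log₂(1/4) + (3/16)·log₂(3/16) + (1/16)·log₂(1/16) + (1/4)·log₂(1/4) + (3/16)·log₂(3/16)]
  = 0.2500 + 0.5000 + 0.4528 + 0.2500 + 0.5000 + 0.4528
  = 2.4056 bits

I(U;V) = H(U) + H(V) - H(U,V)
  = 1.0000 + 1.4056 - 2.4056
  = 0.0000 bits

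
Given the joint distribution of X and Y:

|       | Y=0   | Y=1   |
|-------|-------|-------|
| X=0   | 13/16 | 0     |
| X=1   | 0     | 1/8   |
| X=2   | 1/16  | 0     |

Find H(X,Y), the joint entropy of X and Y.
H(X,Y) = -Σ P(X,Y) log₂ P(X,Y), summed over the non-zero cells:
H(X,Y) = -[(13/16)·log₂(13/16) + (1/8)·log₂(1/8) + (1/16)·log₂(1/16)]
  = 0.2434 + 0.3750 + 0.2500
  = 0.8684 bits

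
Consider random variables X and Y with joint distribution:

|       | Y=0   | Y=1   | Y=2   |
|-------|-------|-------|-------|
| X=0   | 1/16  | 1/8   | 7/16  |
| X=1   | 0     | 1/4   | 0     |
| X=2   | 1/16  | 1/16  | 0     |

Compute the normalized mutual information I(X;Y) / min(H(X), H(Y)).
Marginal P(X) (row sums):
  P(X=0) = 1/16 + 1/8 + 7/16 = 5/8
  P(X=1) = 0 + 1/4 + 0 = 1/4
  P(X=2) = 1/16 + 1/16 + 0 = 1/8
Marginal P(Y) (column sums):
  P(Y=0) = 1/16 + 0 + 1/16 = 1/8
  P(Y=1) = 1/8 + 1/4 + 1/16 = 7/16
  P(Y=2) = 7/16 + 0 + 0 = 7/16

H(X) = -[(5/8)·log₂(5/8) + (1/4)·log₂(1/4) + (1/8)·log₂(1/8)]
  = 0.4238 + 0.5000 + 0.3750
  = 1.2988 bits
H(Y) = -[(1/8)·log₂(1/8) + (7/16)·log₂(7/16) + (7/16)·log₂(7/16)]
  = 0.3750 + 0.5218 + 0.5218
  = 1.4186 bits
H(X,Y) = -[(1/16)·log₂(1/16) + (1/8)·log₂(1/8) + (7/16)·log₂(7/16) + (1/4)·log₂(1/4) + (1/16)·log₂(1/16) + (1/16)·log₂(1/16)]
  = 0.2500 + 0.3750 + 0.5218 + 0.5000 + 0.2500 + 0.2500
  = 2.1468 bits

I(X;Y) = H(X) + H(Y) - H(X,Y)
  = 1.2988 + 1.4186 - 2.1468
  = 0.5706 bits

min(H(X), H(Y)) = min(1.2988, 1.4186) = 1.2988 bits
Normalized MI = 0.5706 / 1.2988 = 0.4393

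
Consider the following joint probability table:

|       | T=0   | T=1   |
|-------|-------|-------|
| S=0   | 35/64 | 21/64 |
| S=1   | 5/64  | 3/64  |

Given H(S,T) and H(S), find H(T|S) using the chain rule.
From the chain rule: H(S,T) = H(S) + H(T|S)
Therefore: H(T|S) = H(S,T) - H(S)

H(S,T) = -[(35/64)·log₂(35/64) + (21/64)·log₂(21/64) + (5/64)·log₂(5/64) + (3/64)·log₂(3/64)]
  = 0.4762 + 0.5275 + 0.2873 + 0.2070
  = 1.4980 bits
Marginal P(S) (row sums):
  P(S=0) = 35/64 + 21/64 = 7/8
  P(S=1) = 5/64 + 3/64 = 1/8
H(S) = -[(7/8)·log₂(7/8) + (1/8)·log₂(1/8)]
  = 0.1686 + 0.3750
  = 0.5436 bits

H(T|S) = 1.4980 - 0.5436 = 0.9544 bits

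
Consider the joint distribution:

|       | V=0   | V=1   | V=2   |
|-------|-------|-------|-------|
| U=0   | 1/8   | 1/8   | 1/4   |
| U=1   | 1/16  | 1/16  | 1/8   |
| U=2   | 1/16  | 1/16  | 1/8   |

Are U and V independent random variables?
Marginal P(U) (row sums):
  P(U=0) = 1/8 + 1/8 + 1/4 = 1/2
  P(U=1) = 1/16 + 1/16 + 1/8 = 1/4
  P(U=2) = 1/16 + 1/16 + 1/8 = 1/4
Marginal P(V) (column sums):
  P(V=0) = 1/8 + 1/16 + 1/16 = 1/4
  P(V=1) = 1/8 + 1/16 + 1/16 = 1/4
  P(V=2) = 1/4 + 1/8 + 1/8 = 1/2

U and V are independent iff P(U=i,V=j) = P(U=i)·P(V=j) for every cell.
  P(U=0)·P(V=0) = 1/2 × 1/4 = 1/8 = P(U=0,V=0) ✓
  P(U=0)·P(V=1) = 1/2 × 1/4 = 1/8 = P(U=0,V=1) ✓
  P(U=0)·P(V=2) = 1/2 × 1/2 = 1/4 = P(U=0,V=2) ✓
  P(U=1)·P(V=0) = 1/4 × 1/4 = 1/16 = P(U=1,V=0) ✓
  P(U=1)·P(V=1) = 1/4 × 1/4 = 1/16 = P(U=1,V=1) ✓
  P(U=1)·P(V=2) = 1/4 × 1/2 = 1/8 = P(U=1,V=2) ✓
  P(U=2)·P(V=0) = 1/4 × 1/4 = 1/16 = P(U=2,V=0) ✓
  P(U=2)·P(V=1) = 1/4 × 1/4 = 1/16 = P(U=2,V=1) ✓
  P(U=2)·P(V=2) = 1/4 × 1/2 = 1/8 = P(U=2,V=2) ✓

Yes, U and V are independent: every cell factors, so I(U;V) = 0 bits.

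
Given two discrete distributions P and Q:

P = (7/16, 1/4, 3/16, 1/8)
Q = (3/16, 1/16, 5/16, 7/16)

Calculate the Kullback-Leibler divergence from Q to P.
D(P||Q) = Σ P(i) log₂(P(i)/Q(i))
  i=0: (7/16) × log₂((7/16)/(3/16)) = (7/16) × log₂(7/3) = 0.5348
  i=1: (1/4) × log₂((1/4)/(1/16)) = (1/4) × log₂(4) = 0.5000
  i=2: (3/16) × log₂((3/16)/(5/16)) = (3/16) × log₂(3/5) = -0.1382
  i=3: (1/8) × log₂((1/8)/(7/16)) = (1/8) × log₂(2/7) = -0.2259
D(P||Q) = 0.5348 + 0.5000 - 0.1382 - 0.2259
  = 0.6707 bits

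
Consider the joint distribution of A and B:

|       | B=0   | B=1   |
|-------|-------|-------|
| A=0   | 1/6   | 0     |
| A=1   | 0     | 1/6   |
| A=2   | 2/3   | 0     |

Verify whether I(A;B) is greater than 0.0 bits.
Marginal P(A) (row sums):
  P(A=0) = 1/6 + 0 = 1/6
  P(A=1) = 0 + 1/6 = 1/6
  P(A=2) = 2/3 + 0 = 2/3
Marginal P(B) (column sums):
  P(B=0) = 1/6 + 0 + 2/3 = 5/6
  P(B=1) = 0 + 1/6 + 0 = 1/6

H(A) = -[(1/6)·log₂(1/6) + (1/6)·log₂(1/6) + (2/3)·log₂(2/3)]
  = 0.4308 + 0.4308 + 0.3900
  = 1.2516 bits
H(B) = -[(5/6)·log₂(5/6) + (1/6)·log₂(1/6)]
  = 0.2192 + 0.4308
  = 0.6500 bits
H(A,B) = -[(1/6)·log₂(1/6) + (1/6)·log₂(1/6) + (2/3)·log₂(2/3)]
  = 0.4308 + 0.4308 + 0.3900
  = 1.2516 bits

I(A;B) = H(A) + H(B) - H(A,B)
  = 1.2516 + 0.6500 - 1.2516
  = 0.6500 bits

Yes. I(A;B) = 0.6500 bits, which is > 0.0 bits.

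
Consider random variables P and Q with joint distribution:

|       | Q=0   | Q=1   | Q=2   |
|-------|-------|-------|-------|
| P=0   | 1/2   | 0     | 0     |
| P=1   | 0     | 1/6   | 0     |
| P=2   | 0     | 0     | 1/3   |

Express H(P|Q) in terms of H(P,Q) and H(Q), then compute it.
H(P|Q) = H(P,Q) - H(Q)

Marginal P(Q) (column sums):
  P(Q=0) = 1/2 + 0 + 0 = 1/2
  P(Q=1) = 0 + 1/6 + 0 = 1/6
  P(Q=2) = 0 + 0 + 1/3 = 1/3

H(P,Q) = -[(1/2)·log₂(1/2) + (1/6)·log₂(1/6) + (1/3)·log₂(1/3)]
  = 0.5000 + 0.4308 + 0.5283
  = 1.4591 bits
H(Q) = -[(1/2)·log₂(1/2) + (1/6)·log₂(1/6) + (1/3)·log₂(1/3)]
  = 0.5000 + 0.4308 + 0.5283
  = 1.4591 bits

H(P|Q) = 1.4591 - 1.4591 = 0.0000 bits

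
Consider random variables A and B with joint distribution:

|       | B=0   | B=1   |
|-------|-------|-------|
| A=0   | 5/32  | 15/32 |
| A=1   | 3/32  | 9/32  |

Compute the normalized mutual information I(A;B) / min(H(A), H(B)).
Marginal P(A) (row sums):
  P(A=0) = 5/32 + 15/32 = 5/8
  P(A=1) = 3/32 + 9/32 = 3/8
Marginal P(B) (column sums):
  P(B=0) = 5/32 + 3/32 = 1/4
  P(B=1) = 15/32 + 9/32 = 3/4

H(A) = -[(5/8)·log₂(5/8) + (3/8)·log₂(3/8)]
  = 0.4238 + 0.5306
  = 0.9544 bits
H(B) = -[(1/4)·log₂(1/4) + (3/4)·log₂(3/4)]
  = 0.5000 + 0.3113
  = 0.8113 bits
H(A,B) = -[(5/32)·log₂(5/32) + (15/32)·log₂(15/32) + (3/32)·log₂(3/32) + (9/32)·log₂(9/32)]
  = 0.4184 + 0.5124 + 0.3202 + 0.5147
  = 1.7657 bits

I(A;B) = H(A) + H(B) - H(A,B)
  = 0.9544 + 0.8113 - 1.7657
  = 0.0000 bits

min(H(A), H(B)) = min(0.9544, 0.8113) = 0.8113 bits
Normalized MI = 0.0000 / 0.8113 = 0.0000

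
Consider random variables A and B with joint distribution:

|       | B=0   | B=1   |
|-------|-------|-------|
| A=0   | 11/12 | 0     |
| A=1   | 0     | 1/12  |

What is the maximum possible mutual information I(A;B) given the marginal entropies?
The upper bound on mutual information is I(A;B) ≤ min(H(A), H(B)).

Marginal P(A) (row sums):
  P(A=0) = 11/12 + 0 = 11/12
  P(A=1) = 0 + 1/12 = 1/12
Marginal P(B) (column sums):
  P(B=0) = 11/12 + 0 = 11/12
  P(B=1) = 0 + 1/12 = 1/12

H(A) = -[(11/12)·log₂(11/12) + (1/12)·log₂(1/12)]
  = 0.1151 + 0.2987
  = 0.4138 bits
H(B) = -[(11/12)·log₂(11/12) + (1/12)·log₂(1/12)]
  = 0.1151 + 0.2987
  = 0.4138 bits

Maximum possible I(A;B) = min(0.4138, 0.4138) = 0.4138 bits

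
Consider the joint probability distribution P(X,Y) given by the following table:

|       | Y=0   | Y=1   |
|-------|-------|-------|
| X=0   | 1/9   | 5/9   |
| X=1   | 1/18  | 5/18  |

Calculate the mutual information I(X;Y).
Marginal P(X) (row sums):
  P(X=0) = 1/9 + 5/9 = 2/3
  P(X=1) = 1/18 + 5/18 = 1/3
Marginal P(Y) (column sums):
  P(Y=0) = 1/9 + 1/18 = 1/6
  P(Y=1) = 5/9 + 5/18 = 5/6

H(X) = -[(2/3)·log₂(2/3) + (1/3)·log₂(1/3)]
  = 0.3900 + 0.5283
  = 0.9183 bits
H(Y) = -[(1/6)·log₂(1/6) + (5/6)·log₂(5/6)]
  = 0.4308 + 0.2192
  = 0.6500 bits
H(X,Y) = -[(1/9)·log₂(1/9) + (5/9)·log₂(5/9) + (1/18)·log₂(1/18) + (5/18)·log₂(5/18)]
  = 0.3522 + 0.4711 + 0.2317 + 0.5133
  = 1.5683 bits

I(X;Y) = H(X) + H(Y) - H(X,Y)
  = 0.9183 + 0.6500 - 1.5683
  = 0.0000 bits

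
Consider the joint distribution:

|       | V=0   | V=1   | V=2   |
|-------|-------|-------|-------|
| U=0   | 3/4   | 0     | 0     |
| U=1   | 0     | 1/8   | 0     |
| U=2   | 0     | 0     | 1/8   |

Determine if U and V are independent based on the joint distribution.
Marginal P(U) (row sums):
  P(U=0) = 3/4 + 0 + 0 = 3/4
  P(U=1) = 0 + 1/8 + 0 = 1/8
  P(U=2) = 0 + 0 + 1/8 = 1/8
Marginal P(V) (column sums):
  P(V=0) = 3/4 + 0 + 0 = 3/4
  P(V=1) = 0 + 1/8 + 0 = 1/8
  P(V=2) = 0 + 0 + 1/8 = 1/8

U and V are independent iff P(U=i,V=j) = P(U=i)·P(V=j) for every cell.
  P(U=0)·P(V=0) = 3/4 × 3/4 = 9/16, but P(U=0,V=0) = 3/4 ✗

No, U and V are not independent. Quantitatively, I(U;V) > 0:

H(U) = -[(3/4)·log₂(3/4) + (1/8)·log₂(1/8) + (1/8)·log₂(1/8)]
  = 0.3113 + 0.3750 + 0.3750
  = 1.0613 bits
H(V) = -[(3/4)·log₂(3/4) + (1/8)·log₂(1/8) + (1/8)·log₂(1/8)]
  = 0.3113 + 0.3750 + 0.3750
  = 1.0613 bits
H(U,V) = -[(3/4)·log₂(3/4) + (1/8)·log₂(1/8) + (1/8)·log₂(1/8)]
  = 0.3113 + 0.3750 + 0.3750
  = 1.0613 bits
I(U;V) = H(U) + H(V) - H(U,V) = 1.0613 + 1.0613 - 1.0613 = 1.0613 bits > 0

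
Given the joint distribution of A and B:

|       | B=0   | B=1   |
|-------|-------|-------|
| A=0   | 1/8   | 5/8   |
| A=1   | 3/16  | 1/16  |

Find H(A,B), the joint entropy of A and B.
H(A,B) = -Σ P(A,B) log₂ P(A,B), summed over the non-zero cells:
H(A,B) = -[(1/8)·log₂(1/8) + (5/8)·log₂(5/8) + (3/16)·log₂(3/16) + (1/16)·log₂(1/16)]
  = 0.3750 + 0.4238 + 0.4528 + 0.2500
  = 1.5016 bits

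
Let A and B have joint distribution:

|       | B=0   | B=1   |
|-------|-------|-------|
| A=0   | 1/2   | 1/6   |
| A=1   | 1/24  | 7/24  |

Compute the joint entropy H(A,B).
H(A,B) = -Σ P(A,B) log₂ P(A,B), summed over the non-zero cells:
H(A,B) = -[(1/2)·log₂(1/2) + (1/6)·log₂(1/6) + (1/24)·log₂(1/24) + (7/24)·log₂(7/24)]
  = 0.5000 + 0.4308 + 0.1910 + 0.5185
  = 1.6403 bits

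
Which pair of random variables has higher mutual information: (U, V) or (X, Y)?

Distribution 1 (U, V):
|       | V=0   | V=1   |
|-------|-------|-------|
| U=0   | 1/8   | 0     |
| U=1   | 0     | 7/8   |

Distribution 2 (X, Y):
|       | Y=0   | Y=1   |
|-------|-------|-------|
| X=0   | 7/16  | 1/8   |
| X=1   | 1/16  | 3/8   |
Distribution 1 (U, V):
Marginal P(U) (row sums):
  P(U=0) = 1/8 + 0 = 1/8
  P(U=1) = 0 + 7/8 = 7/8
Marginal P(V) (column sums):
  P(V=0) = 1/8 + 0 = 1/8
  P(V=1) = 0 + 7/8 = 7/8

H(U) = -[(1/8)·log₂(1/8) + (7/8)·log₂(7/8)]
  = 0.3750 + 0.1686
  = 0.5436 bits
H(V) = -[(1/8)·log₂(1/8) + (7/8)·log₂(7/8)]
  = 0.3750 + 0.1686
  = 0.5436 bits
H(U,V) = -[(1/8)·log₂(1/8) + (7/8)·log₂(7/8)]
  = 0.3750 + 0.1686
  = 0.5436 bits

I(U;V) = H(U) + H(V) - H(U,V)
  = 0.5436 + 0.5436 - 0.5436
  = 0.5436 bits

Distribution 2 (X, Y):
Marginal P(X) (row sums):
  P(X=0) = 7/16 + 1/8 = 9/16
  P(X=1) = 1/16 + 3/8 = 7/16
Marginal P(Y) (column sums):
  P(Y=0) = 7/16 + 1/16 = 1/2
  P(Y=1) = 1/8 + 3/8 = 1/2

H(X) = -[(9/16)·log₂(9/16) + (7/16)·log₂(7/16)]
  = 0.4669 + 0.5218
  = 0.9887 bits
H(Y) = -[(1/2)·log₂(1/2) + (1/2)·log₂(1/2)]
  = 0.5000 + 0.5000
  = 1.0000 bits
H(X,Y) = -[(7/16)·log₂(7/16) + (1/8)·log₂(1/8) + (1/16)·log₂(1/16) + (3/8)·log₂(3/8)]
  = 0.5218 + 0.3750 + 0.2500 + 0.5306
  = 1.6774 bits

I(X;Y) = H(X) + H(Y) - H(X,Y)
  = 0.9887 + 1.0000 - 1.6774
  = 0.3113 bits

I(U;V) = 0.5436 bits > I(X;Y) = 0.3113 bits, so (U, V) has the higher mutual information (stronger dependence).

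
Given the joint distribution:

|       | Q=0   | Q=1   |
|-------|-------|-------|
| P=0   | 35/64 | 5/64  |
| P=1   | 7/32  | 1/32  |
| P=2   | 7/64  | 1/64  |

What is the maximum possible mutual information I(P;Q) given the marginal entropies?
The upper bound on mutual information is I(P;Q) ≤ min(H(P), H(Q)).

Marginal P(P) (row sums):
  P(P=0) = 35/64 + 5/64 = 5/8
  P(P=1) = 7/32 + 1/32 = 1/4
  P(P=2) = 7/64 + 1/64 = 1/8
Marginal P(Q) (column sums):
  P(Q=0) = 35/64 + 7/32 + 7/64 = 7/8
  P(Q=1) = 5/64 + 1/32 + 1/64 = 1/8

H(P) = -[(5/8)·log₂(5/8) + (1/4)·log₂(1/4) + (1/8)·log₂(1/8)]
  = 0.4238 + 0.5000 + 0.3750
  = 1.2988 bits
H(Q) = -[(7/8)·log₂(7/8) + (1/8)·log₂(1/8)]
  = 0.1686 + 0.3750
  = 0.5436 bits

Maximum possible I(P;Q) = min(1.2988, 0.5436) = 0.5436 bits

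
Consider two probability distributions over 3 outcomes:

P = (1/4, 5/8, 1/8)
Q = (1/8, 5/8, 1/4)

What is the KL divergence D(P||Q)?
D(P||Q) = Σ P(i) log₂(P(i)/Q(i))
  i=0: (1/4) × log₂((1/4)/(1/8)) = (1/4) × log₂(2) = 0.2500
  i=1: (5/8) × log₂((5/8)/(5/8)) = (5/8) × log₂(1) = 0.0000
  i=2: (1/8) × log₂((1/8)/(1/4)) = (1/8) × log₂(1/2) = -0.1250
D(P||Q) = 0.2500 + 0.0000 - 0.1250
  = 0.1250 bits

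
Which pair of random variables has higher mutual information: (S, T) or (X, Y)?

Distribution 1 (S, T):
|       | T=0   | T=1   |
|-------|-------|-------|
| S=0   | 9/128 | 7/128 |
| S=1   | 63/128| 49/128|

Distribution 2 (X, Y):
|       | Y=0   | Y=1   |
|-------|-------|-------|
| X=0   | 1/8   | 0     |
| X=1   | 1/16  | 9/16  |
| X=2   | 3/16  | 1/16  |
Distribution 1 (S, T):
Marginal P(S) (row sums):
  P(S=0) = 9/128 + 7/128 = 1/8
  P(S=1) = 63/128 + 49/128 = 7/8
Marginal P(T) (column sums):
  P(T=0) = 9/128 + 63/128 = 9/16
  P(T=1) = 7/128 + 49/128 = 7/16

H(S) = -[(1/8)·log₂(1/8) + (7/8)·log₂(7/8)]
  = 0.3750 + 0.1686
  = 0.5436 bits
H(T) = -[(9/16)·log₂(9/16) + (7/16)·log₂(7/16)]
  = 0.4669 + 0.5218
  = 0.9887 bits
H(S,T) = -[(9/128)·log₂(9/128) + (7/128)·log₂(7/128) + (63/128)·log₂(63/128) + (49/128)·log₂(49/128)]
  = 0.2693 + 0.2293 + 0.5034 + 0.5303
  = 1.5323 bits

I(S;T) = H(S) + H(T) - H(S,T)
  = 0.5436 + 0.9887 - 1.5323
  = 0.0000 bits

Distribution 2 (X, Y):
Marginal P(X) (row sums):
  P(X=0) = 1/8 + 0 = 1/8
  P(X=1) = 1/16 + 9/16 = 5/8
  P(X=2) = 3/16 + 1/16 = 1/4
Marginal P(Y) (column sums):
  P(Y=0) = 1/8 + 1/16 + 3/16 = 3/8
  P(Y=1) = 0 + 9/16 + 1/16 = 5/8

H(X) = -[(1/8)·log₂(1/8) + (5/8)·log₂(5/8) + (1/4)·log₂(1/4)]
  = 0.3750 + 0.4238 + 0.5000
  = 1.2988 bits
H(Y) = -[(3/8)·log₂(3/8) + (5/8)·log₂(5/8)]
  = 0.5306 + 0.4238
  = 0.9544 bits
H(X,Y) = -[(1/8)·log₂(1/8) + (1/16)·log₂(1/16) + (9/16)·log₂(9/16) + (3/16)·log₂(3/16) + (1/16)·log₂(1/16)]
  = 0.3750 + 0.2500 + 0.4669 + 0.4528 + 0.2500
  = 1.7947 bits

I(X;Y) = H(X) + H(Y) - H(X,Y)
  = 1.2988 + 0.9544 - 1.7947
  = 0.4585 bits

I(X;Y) = 0.4585 bits > I(S;T) = 0.0000 bits, so (X, Y) has the higher mutual information (stronger dependence).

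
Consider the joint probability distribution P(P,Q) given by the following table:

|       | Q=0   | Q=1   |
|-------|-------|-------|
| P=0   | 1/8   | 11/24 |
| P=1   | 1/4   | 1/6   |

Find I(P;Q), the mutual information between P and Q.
Marginal P(P) (row sums):
  P(P=0) = 1/8 + 11/24 = 7/12
  P(P=1) = 1/4 + 1/6 = 5/12
Marginal P(Q) (column sums):
  P(Q=0) = 1/8 + 1/4 = 3/8
  P(Q=1) = 11/24 + 1/6 = 5/8

H(P) = -[(7/12)·log₂(7/12) + (5/12)·log₂(5/12)]
  = 0.4536 + 0.5263
  = 0.9799 bits
H(Q) = -[(3/8)·log₂(3/8) + (5/8)·log₂(5/8)]
  = 0.5306 + 0.4238
  = 0.9544 bits
H(P,Q) = -[(1/8)·log₂(1/8) + (11/24)·log₂(11/24) + (1/4)·log₂(1/4) + (1/6)·log₂(1/6)]
  = 0.3750 + 0.5159 + 0.5000 + 0.4308
  = 1.8217 bits

I(P;Q) = H(P) + H(Q) - H(P,Q)
  = 0.9799 + 0.9544 - 1.8217
  = 0.1126 bits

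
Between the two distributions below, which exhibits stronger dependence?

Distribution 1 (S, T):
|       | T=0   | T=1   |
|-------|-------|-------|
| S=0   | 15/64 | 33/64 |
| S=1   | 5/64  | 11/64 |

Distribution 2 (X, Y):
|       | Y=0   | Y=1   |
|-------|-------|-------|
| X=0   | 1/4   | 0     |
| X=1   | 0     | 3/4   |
Distribution 1 (S, T):
Marginal P(S) (row sums):
  P(S=0) = 15/64 + 33/64 = 3/4
  P(S=1) = 5/64 + 11/64 = 1/4
Marginal P(T) (column sums):
  P(T=0) = 15/64 + 5/64 = 5/16
  P(T=1) = 33/64 + 11/64 = 11/16

H(S) = -[(3/4)·log₂(3/4) + (1/4)·log₂(1/4)]
  = 0.3113 + 0.5000
  = 0.8113 bits
H(T) = -[(5/16)·log₂(5/16) + (11/16)·log₂(11/16)]
  = 0.5244 + 0.3716
  = 0.8960 bits
H(S,T) = -[(15/64)·log₂(15/64) + (33/64)·log₂(33/64) + (5/64)·log₂(5/64) + (11/64)·log₂(11/64)]
  = 0.4906 + 0.4927 + 0.2873 + 0.4367
  = 1.7073 bits

I(S;T) = H(S) + H(T) - H(S,T)
  = 0.8113 + 0.8960 - 1.7073
  = 0.0000 bits

Distribution 2 (X, Y):
Marginal P(X) (row sums):
  P(X=0) = 1/4 + 0 = 1/4
  P(X=1) = 0 + 3/4 = 3/4
Marginal P(Y) (column sums):
  P(Y=0) = 1/4 + 0 = 1/4
  P(Y=1) = 0 + 3/4 = 3/4

H(X) = -[(1/4)·log₂(1/4) + (3/4)·log₂(3/4)]
  = 0.5000 + 0.3113
  = 0.8113 bits
H(Y) = -[(1/4)·log₂(1/4) + (3/4)·log₂(3/4)]
  = 0.5000 + 0.3113
  = 0.8113 bits
H(X,Y) = -[(1/4)·log₂(1/4) + (3/4)·log₂(3/4)]
  = 0.5000 + 0.3113
  = 0.8113 bits

I(X;Y) = H(X) + H(Y) - H(X,Y)
  = 0.8113 + 0.8113 - 0.8113
  = 0.8113 bits

I(X;Y) = 0.8113 bits > I(S;T) = 0.0000 bits, so (X, Y) has the higher mutual information (stronger dependence).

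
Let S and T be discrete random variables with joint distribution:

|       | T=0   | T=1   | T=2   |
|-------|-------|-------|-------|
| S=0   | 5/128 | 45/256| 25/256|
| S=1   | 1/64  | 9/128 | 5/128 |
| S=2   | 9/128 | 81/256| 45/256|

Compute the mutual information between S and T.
Marginal P(S) (row sums):
  P(S=0) = 5/128 + 45/256 + 25/256 = 5/16
  P(S=1) = 1/64 + 9/128 + 5/128 = 1/8
  P(S=2) = 9/128 + 81/256 + 45/256 = 9/16
Marginal P(T) (column sums):
  P(T=0) = 5/128 + 1/64 + 9/128 = 1/8
  P(T=1) = 45/256 + 9/128 + 81/256 = 9/16
  P(T=2) = 25/256 + 5/128 + 45/256 = 5/16

H(S) = -[(5/16)·log₂(5/16) + (1/8)·log₂(1/8) + (9/16)·log₂(9/16)]
  = 0.5244 + 0.3750 + 0.4669
  = 1.3663 bits
H(T) = -[(1/8)·log₂(1/8) + (9/16)·log₂(9/16) + (5/16)·log₂(5/16)]
  = 0.3750 + 0.4669 + 0.5244
  = 1.3663 bits
H(S,T) = -[(5/128)·log₂(5/128) + (45/256)·log₂(45/256) + (25/256)·log₂(25/256) + (1/64)·log₂(1/64) + (9/128)·log₂(9/128) + (5/128)·log₂(5/128) + (9/128)·log₂(9/128) + (81/256)·log₂(81/256) + (45/256)·log₂(45/256)]
  = 0.1827 + 0.4409 + 0.3277 + 0.0938 + 0.2693 + 0.1827 + 0.2693 + 0.5253 + 0.4409
  = 2.7326 bits

I(S;T) = H(S) + H(T) - H(S,T)
  = 1.3663 + 1.3663 - 2.7326
  = 0.0000 bits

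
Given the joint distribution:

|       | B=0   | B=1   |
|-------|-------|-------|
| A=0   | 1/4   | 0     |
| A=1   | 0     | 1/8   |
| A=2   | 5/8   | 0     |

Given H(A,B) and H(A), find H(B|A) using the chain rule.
From the chain rule: H(A,B) = H(A) + H(B|A)
Therefore: H(B|A) = H(A,B) - H(A)

H(A,B) = -[(1/4)·log₂(1/4) + (1/8)·log₂(1/8) + (5/8)·log₂(5/8)]
  = 0.5000 + 0.3750 + 0.4238
  = 1.2988 bits
Marginal P(A) (row sums):
  P(A=0) = 1/4 + 0 = 1/4
  P(A=1) = 0 + 1/8 = 1/8
  P(A=2) = 5/8 + 0 = 5/8
H(A) = -[(1/4)·log₂(1/4) + (1/8)·log₂(1/8) + (5/8)·log₂(5/8)]
  = 0.5000 + 0.3750 + 0.4238
  = 1.2988 bits

H(B|A) = 1.2988 - 1.2988 = 0.0000 bits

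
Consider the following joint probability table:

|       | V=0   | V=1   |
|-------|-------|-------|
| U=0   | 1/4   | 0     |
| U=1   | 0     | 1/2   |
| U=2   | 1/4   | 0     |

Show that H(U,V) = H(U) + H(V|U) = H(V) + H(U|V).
Marginal P(U) (row sums):
  P(U=0) = 1/4 + 0 = 1/4
  P(U=1) = 0 + 1/2 = 1/2
  P(U=2) = 1/4 + 0 = 1/4
Marginal P(V) (column sums):
  P(V=0) = 1/4 + 0 + 1/4 = 1/2
  P(V=1) = 0 + 1/2 + 0 = 1/2

Decomposition 1: H(U) + H(V|U)
H(U) = -[(1/4)·log₂(1/4) + (1/2)·log₂(1/2) + (1/4)·log₂(1/4)]
  = 0.5000 + 0.5000 + 0.5000
  = 1.5000 bits
H(V|U) = -Σ P(U,V)·log₂ P(V|U), where P(V|U) = P(U,V) / P(U)
  (cells with P(U,V) = 0 contribute 0)
  (U=0,V=0): P(V|U) = (1/4)/(1/4) = 1;  -(1/4)·log₂(1) = 0.0000
  (U=1,V=1): P(V|U) = (1/2)/(1/2) = 1;  -(1/2)·log₂(1) = 0.0000
  (U=2,V=0): P(V|U) = (1/4)/(1/4) = 1;  -(1/4)·log₂(1) = 0.0000
H(V|U) = 0.0000 + 0.0000 + 0.0000
  = 0.0000 bits
H(U) + H(V|U) = 1.5000 + 0.0000 = 1.5000 bits

Decomposition 2: H(V) + H(U|V)
H(V) = -[(1/2)·log₂(1/2) + (1/2)·log₂(1/2)]
  = 0.5000 + 0.5000
  = 1.0000 bits
H(U|V) = -Σ P(U,V)·log₂ P(U|V), where P(U|V) = P(U,V) / P(V)
  (cells with P(U,V) = 0 contribute 0)
  (U=0,V=0): P(U|V) = (1/4)/(1/2) = 1/2;  -(1/4)·log₂(1/2) = 0.2500
  (U=1,V=1): P(U|V) = (1/2)/(1/2) = 1;  -(1/2)·log₂(1) = 0.0000
  (U=2,V=0): P(U|V) = (1/4)/(1/2) = 1/2;  -(1/4)·log₂(1/2) = 0.2500
H(U|V) = 0.2500 + 0.0000 + 0.2500
  = 0.5000 bits
H(V) + H(U|V) = 1.0000 + 0.5000 = 1.5000 bits

Direct computation of the joint entropy:
H(U,V) = -[(1/4)·log₂(1/4) + (1/2)·log₂(1/2) + (1/4)·log₂(1/4)]
  = 0.5000 + 0.5000 + 0.5000
  = 1.5000 bits

All three agree: H(U,V) = 1.5000 bits ✓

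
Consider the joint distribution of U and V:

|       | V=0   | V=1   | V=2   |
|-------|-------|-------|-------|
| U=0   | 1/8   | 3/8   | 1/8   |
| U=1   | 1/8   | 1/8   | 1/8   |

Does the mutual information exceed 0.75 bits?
Marginal P(U) (row sums):
  P(U=0) = 1/8 + 3/8 + 1/8 = 5/8
  P(U=1) = 1/8 + 1/8 + 1/8 = 3/8
Marginal P(V) (column sums):
  P(V=0) = 1/8 + 1/8 = 1/4
  P(V=1) = 3/8 + 1/8 = 1/2
  P(V=2) = 1/8 + 1/8 = 1/4

H(U) = -[(5/8)·log₂(5/8) + (3/8)·log₂(3/8)]
  = 0.4238 + 0.5306
  = 0.9544 bits
H(V) = -[(1/4)·log₂(1/4) + (1/2)·log₂(1/2) + (1/4)·log₂(1/4)]
  = 0.5000 + 0.5000 + 0.5000
  = 1.5000 bits
H(U,V) = -[(1/8)·log₂(1/8) + (3/8)·log₂(3/8) + (1/8)·log₂(1/8) + (1/8)·log₂(1/8) + (1/8)·log₂(1/8) + (1/8)·log₂(1/8)]
  = 0.3750 + 0.5306 + 0.3750 + 0.3750 + 0.3750 + 0.3750
  = 2.4056 bits

I(U;V) = H(U) + H(V) - H(U,V)
  = 0.9544 + 1.5000 - 2.4056
  = 0.0488 bits

No. I(U;V) = 0.0488 bits, which is ≤ 0.75 bits.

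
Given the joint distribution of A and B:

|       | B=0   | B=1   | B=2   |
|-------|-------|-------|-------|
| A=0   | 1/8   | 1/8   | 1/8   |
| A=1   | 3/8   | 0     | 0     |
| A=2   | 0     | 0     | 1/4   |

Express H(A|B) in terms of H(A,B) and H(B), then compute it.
H(A|B) = H(A,B) - H(B)

Marginal P(B) (column sums):
  P(B=0) = 1/8 + 3/8 + 0 = 1/2
  P(B=1) = 1/8 + 0 + 0 = 1/8
  P(B=2) = 1/8 + 0 + 1/4 = 3/8

H(A,B) = -[(1/8)·log₂(1/8) + (1/8)·log₂(1/8) + (1/8)·log₂(1/8) + (3/8)·log₂(3/8) + (1/4)·log₂(1/4)]
  = 0.3750 + 0.3750 + 0.3750 + 0.5306 + 0.5000
  = 2.1556 bits
H(B) = -[(1/2)·log₂(1/2) + (1/8)·log₂(1/8) + (3/8)·log₂(3/8)]
  = 0.5000 + 0.3750 + 0.5306
  = 1.4056 bits

H(A|B) = 2.1556 - 1.4056 = 0.7500 bits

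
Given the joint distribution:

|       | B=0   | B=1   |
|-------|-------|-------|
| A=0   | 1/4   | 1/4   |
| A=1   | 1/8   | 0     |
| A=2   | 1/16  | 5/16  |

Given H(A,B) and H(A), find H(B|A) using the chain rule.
From the chain rule: H(A,B) = H(A) + H(B|A)
Therefore: H(B|A) = H(A,B) - H(A)

H(A,B) = -[(1/4)·log₂(1/4) + (1/4)·log₂(1/4) + (1/8)·log₂(1/8) + (1/16)·log₂(1/16) + (5/16)·log₂(5/16)]
  = 0.5000 + 0.5000 + 0.3750 + 0.2500 + 0.5244
  = 2.1494 bits
Marginal P(A) (row sums):
  P(A=0) = 1/4 + 1/4 = 1/2
  P(A=1) = 1/8 + 0 = 1/8
  P(A=2) = 1/16 + 5/16 = 3/8
H(A) = -[(1/2)·log₂(1/2) + (1/8)·log₂(1/8) + (3/8)·log₂(3/8)]
  = 0.5000 + 0.3750 + 0.5306
  = 1.4056 bits

H(B|A) = 2.1494 - 1.4056 = 0.7438 bits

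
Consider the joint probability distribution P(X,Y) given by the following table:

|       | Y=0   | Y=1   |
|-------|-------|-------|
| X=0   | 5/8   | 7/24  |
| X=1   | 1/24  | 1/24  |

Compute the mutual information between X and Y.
Marginal P(X) (row sums):
  P(X=0) = 5/8 + 7/24 = 11/12
  P(X=1) = 1/24 + 1/24 = 1/12
Marginal P(Y) (column sums):
  P(Y=0) = 5/8 + 1/24 = 2/3
  P(Y=1) = 7/24 + 1/24 = 1/3

H(X) = -[(11/12)·log₂(11/12) + (1/12)·log₂(1/12)]
  = 0.1151 + 0.2987
  = 0.4138 bits
H(Y) = -[(2/3)·log₂(2/3) + (1/3)·log₂(1/3)]
  = 0.3900 + 0.5283
  = 0.9183 bits
H(X,Y) = -[(5/8)·log₂(5/8) + (7/24)·log₂(7/24) + (1/24)·log₂(1/24) + (1/24)·log₂(1/24)]
  = 0.4238 + 0.5185 + 0.1910 + 0.1910
  = 1.3243 bits

I(X;Y) = H(X) + H(Y) - H(X,Y)
  = 0.4138 + 0.9183 - 1.3243
  = 0.0078 bits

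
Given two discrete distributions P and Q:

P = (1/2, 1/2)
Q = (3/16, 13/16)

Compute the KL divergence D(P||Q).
D(P||Q) = Σ P(i) log₂(P(i)/Q(i))
  i=0: (1/2) × log₂((1/2)/(3/16)) = (1/2) × log₂(8/3) = 0.7075
  i=1: (1/2) × log₂((1/2)/(13/16)) = (1/2) × log₂(8/13) = -0.3502
D(P||Q) = 0.7075 - 0.3502
  = 0.3573 bits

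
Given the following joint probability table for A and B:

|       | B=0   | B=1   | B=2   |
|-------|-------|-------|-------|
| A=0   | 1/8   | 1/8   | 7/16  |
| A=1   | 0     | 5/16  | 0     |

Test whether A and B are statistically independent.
Marginal P(A) (row sums):
  P(A=0) = 1/8 + 1/8 + 7/16 = 11/16
  P(A=1) = 0 + 5/16 + 0 = 5/16
Marginal P(B) (column sums):
  P(B=0) = 1/8 + 0 = 1/8
  P(B=1) = 1/8 + 5/16 = 7/16
  P(B=2) = 7/16 + 0 = 7/16

A and B are independent iff P(A=i,B=j) = P(A=i)·P(B=j) for every cell.
  P(A=0)·P(B=0) = 11/16 × 1/8 = 11/128, but P(A=0,B=0) = 1/8 ✗

No, A and B are not independent. Quantitatively, I(A;B) > 0:

H(A) = -[(11/16)·log₂(11/16) + (5/16)·log₂(5/16)]
  = 0.3716 + 0.5244
  = 0.8960 bits
H(B) = -[(1/8)·log₂(1/8) + (7/16)·log₂(7/16) + (7/16)·log₂(7/16)]
  = 0.3750 + 0.5218 + 0.5218
  = 1.4186 bits
H(A,B) = -[(1/8)·log₂(1/8) + (1/8)·log₂(1/8) + (7/16)·log₂(7/16) + (5/16)·log₂(5/16)]
  = 0.3750 + 0.3750 + 0.5218 + 0.5244
  = 1.7962 bits
I(A;B) = H(A) + H(B) - H(A,B) = 0.8960 + 1.4186 - 1.7962 = 0.5184 bits > 0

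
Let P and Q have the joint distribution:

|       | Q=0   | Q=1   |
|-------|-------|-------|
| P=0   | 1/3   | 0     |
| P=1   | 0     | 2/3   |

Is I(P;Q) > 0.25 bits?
Marginal P(P) (row sums):
  P(P=0) = 1/3 + 0 = 1/3
  P(P=1) = 0 + 2/3 = 2/3
Marginal P(Q) (column sums):
  P(Q=0) = 1/3 + 0 = 1/3
  P(Q=1) = 0 + 2/3 = 2/3

H(P) = -[(1/3)·log₂(1/3) + (2/3)·log₂(2/3)]
  = 0.5283 + 0.3900
  = 0.9183 bits
H(Q) = -[(1/3)·log₂(1/3) + (2/3)·log₂(2/3)]
  = 0.5283 + 0.3900
  = 0.9183 bits
H(P,Q) = -[(1/3)·log₂(1/3) + (2/3)·log₂(2/3)]
  = 0.5283 + 0.3900
  = 0.9183 bits

I(P;Q) = H(P) + H(Q) - H(P,Q)
  = 0.9183 + 0.9183 - 0.9183
  = 0.9183 bits

Yes. I(P;Q) = 0.9183 bits, which is > 0.25 bits.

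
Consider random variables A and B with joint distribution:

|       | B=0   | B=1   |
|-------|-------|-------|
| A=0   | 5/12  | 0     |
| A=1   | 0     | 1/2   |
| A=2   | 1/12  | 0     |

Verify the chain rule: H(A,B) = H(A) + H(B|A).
Left side:
H(A,B) = -[(5/12)·log₂(5/12) + (1/2)·log₂(1/2) + (1/12)·log₂(1/12)]
  = 0.5263 + 0.5000 + 0.2987
  = 1.3250 bits

Right side:
Marginal P(A) (row sums):
  P(A=0) = 5/12 + 0 = 5/12
  P(A=1) = 0 + 1/2 = 1/2
  P(A=2) = 1/12 + 0 = 1/12
H(A) = -[(5/12)·log₂(5/12) + (1/2)·log₂(1/2) + (1/12)·log₂(1/12)]
  = 0.5263 + 0.5000 + 0.2987
  = 1.3250 bits
H(B|A) = -Σ P(A,B)·log₂ P(B|A), where P(B|A) = P(A,B) / P(A)
  (cells with P(A,B) = 0 contribute 0)
  (A=0,B=0): P(B|A) = (5/12)/(5/12) = 1;  -(5/12)·log₂(1) = 0.0000
  (A=1,B=1): P(B|A) = (1/2)/(1/2) = 1;  -(1/2)·log₂(1) = 0.0000
  (A=2,B=0): P(B|A) = (1/12)/(1/12) = 1;  -(1/12)·log₂(1) = 0.0000
H(B|A) = 0.0000 + 0.0000 + 0.0000
  = 0.0000 bits
H(A) + H(B|A) = 1.3250 + 0.0000 = 1.3250 bits

Both sides equal 1.3250 bits, so the chain rule holds ✓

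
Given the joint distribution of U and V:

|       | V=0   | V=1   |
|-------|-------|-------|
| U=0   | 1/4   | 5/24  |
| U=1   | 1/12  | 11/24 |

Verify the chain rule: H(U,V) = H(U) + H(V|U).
Left side:
H(U,V) = -[(1/4)·log₂(1/4) + (5/24)·log₂(5/24) + (1/12)·log₂(1/12) + (11/24)·log₂(11/24)]
  = 0.5000 + 0.4715 + 0.2987 + 0.5159
  = 1.7861 bits

Right side:
Marginal P(U) (row sums):
  P(U=0) = 1/4 + 5/24 = 11/24
  P(U=1) = 1/12 + 11/24 = 13/24
H(U) = -[(11/24)·log₂(11/24) + (13/24)·log₂(13/24)]
  = 0.5159 + 0.4791
  = 0.9950 bits
H(V|U) = -Σ P(U,V)·log₂ P(V|U), where P(V|U) = P(U,V) / P(U)
  (U=0,V=0): P(V|U) = (1/4)/(11/24) = 6/11;  -(1/4)·log₂(6/11) = 0.2186
  (U=0,V=1): P(V|U) = (5/24)/(11/24) = 5/11;  -(5/24)·log₂(5/11) = 0.2370
  (U=1,V=0): P(V|U) = (1/12)/(13/24) = 2/13;  -(1/12)·log₂(2/13) = 0.2250
  (U=1,V=1): P(V|U) = (11/24)/(13/24) = 11/13;  -(11/24)·log₂(11/13) = 0.1105
H(V|U) = 0.2186 + 0.2370 + 0.2250 + 0.1105
  = 0.7911 bits
H(U) + H(V|U) = 0.9950 + 0.7911 = 1.7861 bits

Both sides equal 1.7861 bits, so the chain rule holds ✓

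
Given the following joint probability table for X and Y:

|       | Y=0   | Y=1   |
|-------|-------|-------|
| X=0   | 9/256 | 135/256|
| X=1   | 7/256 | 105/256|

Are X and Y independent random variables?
Marginal P(X) (row sums):
  P(X=0) = 9/256 + 135/256 = 9/16
  P(X=1) = 7/256 + 105/256 = 7/16
Marginal P(Y) (column sums):
  P(Y=0) = 9/256 + 7/256 = 1/16
  P(Y=1) = 135/256 + 105/256 = 15/16

X and Y are independent iff P(X=i,Y=j) = P(X=i)·P(Y=j) for every cell.
  P(X=0)·P(Y=0) = 9/16 × 1/16 = 9/256 = P(X=0,Y=0) ✓
  P(X=0)·P(Y=1) = 9/16 × 15/16 = 135/256 = P(X=0,Y=1) ✓
  P(X=1)·P(Y=0) = 7/16 × 1/16 = 7/256 = P(X=1,Y=0) ✓
  P(X=1)·P(Y=1) = 7/16 × 15/16 = 105/256 = P(X=1,Y=1) ✓

Yes, X and Y are independent: every cell factors, so I(X;Y) = 0 bits.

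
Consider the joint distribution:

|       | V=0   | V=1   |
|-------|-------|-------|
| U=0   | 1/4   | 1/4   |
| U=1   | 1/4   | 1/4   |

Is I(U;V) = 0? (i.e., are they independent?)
Marginal P(U) (row sums):
  P(U=0) = 1/4 + 1/4 = 1/2
  P(U=1) = 1/4 + 1/4 = 1/2
Marginal P(V) (column sums):
  P(V=0) = 1/4 + 1/4 = 1/2
  P(V=1) = 1/4 + 1/4 = 1/2

U and V are independent iff P(U=i,V=j) = P(U=i)·P(V=j) for every cell.
  P(U=0)·P(V=0) = 1/2 × 1/2 = 1/4 = P(U=0,V=0) ✓
  P(U=0)·P(V=1) = 1/2 × 1/2 = 1/4 = P(U=0,V=1) ✓
  P(U=1)·P(V=0) = 1/2 × 1/2 = 1/4 = P(U=1,V=0) ✓
  P(U=1)·P(V=1) = 1/2 × 1/2 = 1/4 = P(U=1,V=1) ✓

Yes, U and V are independent: every cell factors, so I(U;V) = 0 bits.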